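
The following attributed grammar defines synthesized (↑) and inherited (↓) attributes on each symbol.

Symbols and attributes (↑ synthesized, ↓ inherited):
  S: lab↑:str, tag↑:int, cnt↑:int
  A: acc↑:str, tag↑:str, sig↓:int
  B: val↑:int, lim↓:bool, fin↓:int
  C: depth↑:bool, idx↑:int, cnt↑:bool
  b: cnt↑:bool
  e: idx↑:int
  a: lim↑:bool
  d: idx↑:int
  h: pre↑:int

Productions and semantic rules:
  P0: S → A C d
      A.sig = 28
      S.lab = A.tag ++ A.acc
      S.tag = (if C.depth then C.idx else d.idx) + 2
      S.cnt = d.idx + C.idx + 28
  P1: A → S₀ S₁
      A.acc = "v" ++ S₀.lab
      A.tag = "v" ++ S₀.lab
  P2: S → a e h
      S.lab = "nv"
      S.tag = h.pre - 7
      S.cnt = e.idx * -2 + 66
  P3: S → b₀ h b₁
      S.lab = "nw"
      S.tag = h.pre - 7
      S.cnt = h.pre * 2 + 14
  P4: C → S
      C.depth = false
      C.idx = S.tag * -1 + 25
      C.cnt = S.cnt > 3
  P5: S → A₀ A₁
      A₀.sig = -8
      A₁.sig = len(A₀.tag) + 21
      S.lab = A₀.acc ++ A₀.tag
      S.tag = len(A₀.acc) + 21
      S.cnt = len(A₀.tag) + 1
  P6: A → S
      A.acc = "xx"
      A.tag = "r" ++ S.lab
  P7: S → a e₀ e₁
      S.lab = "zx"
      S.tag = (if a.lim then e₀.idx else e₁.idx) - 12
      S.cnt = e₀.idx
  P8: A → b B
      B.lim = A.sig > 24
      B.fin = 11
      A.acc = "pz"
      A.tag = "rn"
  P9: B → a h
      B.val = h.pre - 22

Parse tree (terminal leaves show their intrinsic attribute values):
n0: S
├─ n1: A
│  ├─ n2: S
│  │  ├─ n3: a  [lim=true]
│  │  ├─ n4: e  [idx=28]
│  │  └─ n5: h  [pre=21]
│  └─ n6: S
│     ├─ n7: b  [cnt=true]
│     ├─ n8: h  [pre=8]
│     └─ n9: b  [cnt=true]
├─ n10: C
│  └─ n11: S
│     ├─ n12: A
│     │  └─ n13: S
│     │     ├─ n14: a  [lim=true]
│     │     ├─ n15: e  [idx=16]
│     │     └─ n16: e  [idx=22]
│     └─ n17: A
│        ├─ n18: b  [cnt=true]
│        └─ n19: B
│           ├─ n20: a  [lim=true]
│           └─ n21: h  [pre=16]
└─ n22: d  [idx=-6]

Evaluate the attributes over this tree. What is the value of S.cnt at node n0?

1. n1.sig = 28  [28]
2. n3.lim = true  [terminal]
3. n4.idx = 28  [terminal]
4. n5.pre = 21  [terminal]
5. n2.lab = "nv"  ["nv"]
6. n2.tag = 14  [h.pre - 7]
7. n2.cnt = 10  [e.idx * -2 + 66]
8. n7.cnt = true  [terminal]
9. n8.pre = 8  [terminal]
10. n9.cnt = true  [terminal]
11. n6.lab = "nw"  ["nw"]
12. n6.tag = 1  [h.pre - 7]
13. n6.cnt = 30  [h.pre * 2 + 14]
14. n1.acc = "vnv"  ["v" ++ S₀.lab]
15. n1.tag = "vnv"  ["v" ++ S₀.lab]
16. n12.sig = -8  [-8]
17. n14.lim = true  [terminal]
18. n15.idx = 16  [terminal]
19. n16.idx = 22  [terminal]
20. n13.lab = "zx"  ["zx"]
21. n13.tag = 4  [(if a.lim then e₀.idx else e₁.idx) - 12]
22. n13.cnt = 16  [e₀.idx]
23. n12.acc = "xx"  ["xx"]
24. n12.tag = "rzx"  ["r" ++ S.lab]
25. n17.sig = 24  [len(A₀.tag) + 21]
26. n18.cnt = true  [terminal]
27. n19.lim = false  [A.sig > 24]
28. n19.fin = 11  [11]
29. n20.lim = true  [terminal]
30. n21.pre = 16  [terminal]
31. n19.val = -6  [h.pre - 22]
32. n17.acc = "pz"  ["pz"]
33. n17.tag = "rn"  ["rn"]
34. n11.lab = "xxrzx"  [A₀.acc ++ A₀.tag]
35. n11.tag = 23  [len(A₀.acc) + 21]
36. n11.cnt = 4  [len(A₀.tag) + 1]
37. n10.depth = false  [false]
38. n10.idx = 2  [S.tag * -1 + 25]
39. n10.cnt = true  [S.cnt > 3]
40. n22.idx = -6  [terminal]
41. n0.lab = "vnvvnv"  [A.tag ++ A.acc]
42. n0.tag = -4  [(if C.depth then C.idx else d.idx) + 2]
43. n0.cnt = 24  [d.idx + C.idx + 28]

24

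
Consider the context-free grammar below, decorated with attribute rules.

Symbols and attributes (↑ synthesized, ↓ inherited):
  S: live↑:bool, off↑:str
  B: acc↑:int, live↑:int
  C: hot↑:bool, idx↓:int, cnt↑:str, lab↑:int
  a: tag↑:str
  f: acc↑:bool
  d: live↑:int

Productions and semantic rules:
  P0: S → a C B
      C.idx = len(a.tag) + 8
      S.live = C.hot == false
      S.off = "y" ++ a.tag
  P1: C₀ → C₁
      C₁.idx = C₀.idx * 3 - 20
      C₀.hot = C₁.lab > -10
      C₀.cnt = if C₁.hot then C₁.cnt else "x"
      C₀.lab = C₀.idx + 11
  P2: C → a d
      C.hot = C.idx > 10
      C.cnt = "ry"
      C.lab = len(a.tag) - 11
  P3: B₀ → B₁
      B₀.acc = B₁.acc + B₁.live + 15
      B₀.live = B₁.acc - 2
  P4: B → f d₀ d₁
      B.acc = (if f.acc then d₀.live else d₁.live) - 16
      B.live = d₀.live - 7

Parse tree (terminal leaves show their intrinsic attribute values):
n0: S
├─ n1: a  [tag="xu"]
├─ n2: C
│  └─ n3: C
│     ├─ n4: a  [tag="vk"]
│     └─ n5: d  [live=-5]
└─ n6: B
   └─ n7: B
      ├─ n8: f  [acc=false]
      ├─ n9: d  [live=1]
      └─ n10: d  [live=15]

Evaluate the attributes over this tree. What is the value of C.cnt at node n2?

1. n1.tag = "xu"  [terminal]
2. n2.idx = 10  [len(a.tag) + 8]
3. n3.idx = 10  [C₀.idx * 3 - 20]
4. n4.tag = "vk"  [terminal]
5. n5.live = -5  [terminal]
6. n3.hot = false  [C.idx > 10]
7. n3.cnt = "ry"  ["ry"]
8. n3.lab = -9  [len(a.tag) - 11]
9. n2.hot = true  [C₁.lab > -10]
10. n2.cnt = "x"  [if C₁.hot then C₁.cnt else "x"]
11. n2.lab = 21  [C₀.idx + 11]
12. n8.acc = false  [terminal]
13. n9.live = 1  [terminal]
14. n10.live = 15  [terminal]
15. n7.acc = -1  [(if f.acc then d₀.live else d₁.live) - 16]
16. n7.live = -6  [d₀.live - 7]
17. n6.acc = 8  [B₁.acc + B₁.live + 15]
18. n6.live = -3  [B₁.acc - 2]
19. n0.live = false  [C.hot == false]
20. n0.off = "yxu"  ["y" ++ a.tag]

"x"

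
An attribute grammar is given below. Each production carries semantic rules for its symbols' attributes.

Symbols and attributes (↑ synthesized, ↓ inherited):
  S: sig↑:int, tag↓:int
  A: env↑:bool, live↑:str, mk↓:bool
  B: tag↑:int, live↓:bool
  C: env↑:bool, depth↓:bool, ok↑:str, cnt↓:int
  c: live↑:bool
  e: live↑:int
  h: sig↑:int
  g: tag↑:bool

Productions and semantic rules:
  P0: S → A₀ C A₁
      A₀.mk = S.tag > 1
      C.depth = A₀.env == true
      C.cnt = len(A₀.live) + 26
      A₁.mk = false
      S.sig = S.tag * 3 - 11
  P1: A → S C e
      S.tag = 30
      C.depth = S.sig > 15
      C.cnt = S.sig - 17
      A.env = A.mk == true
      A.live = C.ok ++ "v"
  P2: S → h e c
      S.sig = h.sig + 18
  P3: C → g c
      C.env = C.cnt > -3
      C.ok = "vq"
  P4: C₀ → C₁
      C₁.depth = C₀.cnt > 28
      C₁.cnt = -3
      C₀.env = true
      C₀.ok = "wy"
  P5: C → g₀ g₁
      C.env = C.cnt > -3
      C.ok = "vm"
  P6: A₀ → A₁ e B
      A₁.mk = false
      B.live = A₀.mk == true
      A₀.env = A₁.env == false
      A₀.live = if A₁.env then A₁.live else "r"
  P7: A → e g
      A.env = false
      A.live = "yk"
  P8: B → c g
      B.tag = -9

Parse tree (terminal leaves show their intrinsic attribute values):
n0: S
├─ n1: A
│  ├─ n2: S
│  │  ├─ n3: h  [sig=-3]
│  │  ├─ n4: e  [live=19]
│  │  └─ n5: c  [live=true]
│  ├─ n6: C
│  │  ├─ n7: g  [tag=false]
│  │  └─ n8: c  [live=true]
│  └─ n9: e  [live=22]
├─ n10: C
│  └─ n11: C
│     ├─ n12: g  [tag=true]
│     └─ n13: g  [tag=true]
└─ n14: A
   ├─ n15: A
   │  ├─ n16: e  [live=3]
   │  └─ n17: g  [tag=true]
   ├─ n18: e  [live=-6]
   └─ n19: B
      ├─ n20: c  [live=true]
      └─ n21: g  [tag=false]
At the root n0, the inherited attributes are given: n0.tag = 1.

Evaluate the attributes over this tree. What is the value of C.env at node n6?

true

1. n0.tag = 1  [given at root]
2. n1.mk = false  [S.tag > 1]
3. n2.tag = 30  [30]
4. n3.sig = -3  [terminal]
5. n4.live = 19  [terminal]
6. n5.live = true  [terminal]
7. n2.sig = 15  [h.sig + 18]
8. n6.depth = false  [S.sig > 15]
9. n6.cnt = -2  [S.sig - 17]
10. n7.tag = false  [terminal]
11. n8.live = true  [terminal]
12. n6.env = true  [C.cnt > -3]
13. n6.ok = "vq"  ["vq"]
14. n9.live = 22  [terminal]
15. n1.env = false  [A.mk == true]
16. n1.live = "vqv"  [C.ok ++ "v"]
17. n10.depth = false  [A₀.env == true]
18. n10.cnt = 29  [len(A₀.live) + 26]
19. n11.depth = true  [C₀.cnt > 28]
20. n11.cnt = -3  [-3]
21. n12.tag = true  [terminal]
22. n13.tag = true  [terminal]
23. n11.env = false  [C.cnt > -3]
24. n11.ok = "vm"  ["vm"]
25. n10.env = true  [true]
26. n10.ok = "wy"  ["wy"]
27. n14.mk = false  [false]
28. n15.mk = false  [false]
29. n16.live = 3  [terminal]
30. n17.tag = true  [terminal]
31. n15.env = false  [false]
32. n15.live = "yk"  ["yk"]
33. n18.live = -6  [terminal]
34. n19.live = false  [A₀.mk == true]
35. n20.live = true  [terminal]
36. n21.tag = false  [terminal]
37. n19.tag = -9  [-9]
38. n14.env = true  [A₁.env == false]
39. n14.live = "r"  [if A₁.env then A₁.live else "r"]
40. n0.sig = -8  [S.tag * 3 - 11]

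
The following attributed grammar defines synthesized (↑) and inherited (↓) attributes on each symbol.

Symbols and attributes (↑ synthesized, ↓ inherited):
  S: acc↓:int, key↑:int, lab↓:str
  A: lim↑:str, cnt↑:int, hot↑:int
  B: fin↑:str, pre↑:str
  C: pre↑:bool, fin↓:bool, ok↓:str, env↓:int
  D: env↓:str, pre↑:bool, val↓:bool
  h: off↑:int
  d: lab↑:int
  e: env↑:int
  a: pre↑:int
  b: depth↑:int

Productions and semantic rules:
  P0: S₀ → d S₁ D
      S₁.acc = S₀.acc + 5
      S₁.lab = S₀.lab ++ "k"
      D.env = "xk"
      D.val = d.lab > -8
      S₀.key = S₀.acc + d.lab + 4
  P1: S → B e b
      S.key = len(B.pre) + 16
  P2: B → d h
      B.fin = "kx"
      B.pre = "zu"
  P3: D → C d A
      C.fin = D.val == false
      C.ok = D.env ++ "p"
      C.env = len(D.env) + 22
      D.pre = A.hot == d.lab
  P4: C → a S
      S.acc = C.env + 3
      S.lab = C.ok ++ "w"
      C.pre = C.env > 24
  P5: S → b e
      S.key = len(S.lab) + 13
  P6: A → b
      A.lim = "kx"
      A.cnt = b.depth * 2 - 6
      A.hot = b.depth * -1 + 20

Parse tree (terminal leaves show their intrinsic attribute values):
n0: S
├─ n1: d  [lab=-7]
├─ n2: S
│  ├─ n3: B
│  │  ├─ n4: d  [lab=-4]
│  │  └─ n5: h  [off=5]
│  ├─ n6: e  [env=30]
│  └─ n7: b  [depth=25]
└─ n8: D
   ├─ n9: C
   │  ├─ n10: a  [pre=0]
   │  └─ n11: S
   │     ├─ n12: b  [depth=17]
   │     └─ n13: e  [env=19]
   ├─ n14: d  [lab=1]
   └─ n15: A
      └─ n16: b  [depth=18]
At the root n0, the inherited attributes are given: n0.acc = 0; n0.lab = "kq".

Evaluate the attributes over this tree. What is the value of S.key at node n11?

1. n0.acc = 0  [given at root]
2. n0.lab = "kq"  [given at root]
3. n1.lab = -7  [terminal]
4. n2.acc = 5  [S₀.acc + 5]
5. n2.lab = "kqk"  [S₀.lab ++ "k"]
6. n4.lab = -4  [terminal]
7. n5.off = 5  [terminal]
8. n3.fin = "kx"  ["kx"]
9. n3.pre = "zu"  ["zu"]
10. n6.env = 30  [terminal]
11. n7.depth = 25  [terminal]
12. n2.key = 18  [len(B.pre) + 16]
13. n8.env = "xk"  ["xk"]
14. n8.val = true  [d.lab > -8]
15. n9.fin = false  [D.val == false]
16. n9.ok = "xkp"  [D.env ++ "p"]
17. n9.env = 24  [len(D.env) + 22]
18. n10.pre = 0  [terminal]
19. n11.acc = 27  [C.env + 3]
20. n11.lab = "xkpw"  [C.ok ++ "w"]
21. n12.depth = 17  [terminal]
22. n13.env = 19  [terminal]
23. n11.key = 17  [len(S.lab) + 13]
24. n9.pre = false  [C.env > 24]
25. n14.lab = 1  [terminal]
26. n16.depth = 18  [terminal]
27. n15.lim = "kx"  ["kx"]
28. n15.cnt = 30  [b.depth * 2 - 6]
29. n15.hot = 2  [b.depth * -1 + 20]
30. n8.pre = false  [A.hot == d.lab]
31. n0.key = -3  [S₀.acc + d.lab + 4]

17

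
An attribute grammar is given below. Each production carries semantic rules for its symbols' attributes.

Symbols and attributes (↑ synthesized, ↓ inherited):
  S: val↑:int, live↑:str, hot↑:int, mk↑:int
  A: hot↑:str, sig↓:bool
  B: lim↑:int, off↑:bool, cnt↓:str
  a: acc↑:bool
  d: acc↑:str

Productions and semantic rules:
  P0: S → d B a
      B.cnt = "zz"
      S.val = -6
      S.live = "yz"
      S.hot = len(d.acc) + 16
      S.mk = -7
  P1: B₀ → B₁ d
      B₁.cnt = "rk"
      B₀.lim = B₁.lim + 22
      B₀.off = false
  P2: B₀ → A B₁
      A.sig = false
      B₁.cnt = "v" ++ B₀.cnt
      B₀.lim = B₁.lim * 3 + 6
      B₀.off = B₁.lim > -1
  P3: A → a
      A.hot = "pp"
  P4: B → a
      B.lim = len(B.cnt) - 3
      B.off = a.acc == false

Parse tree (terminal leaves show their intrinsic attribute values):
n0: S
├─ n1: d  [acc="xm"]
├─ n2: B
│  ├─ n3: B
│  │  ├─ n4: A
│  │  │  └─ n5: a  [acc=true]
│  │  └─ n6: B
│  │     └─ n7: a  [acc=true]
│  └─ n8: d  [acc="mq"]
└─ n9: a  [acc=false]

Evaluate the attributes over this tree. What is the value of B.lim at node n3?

6

1. n1.acc = "xm"  [terminal]
2. n2.cnt = "zz"  ["zz"]
3. n3.cnt = "rk"  ["rk"]
4. n4.sig = false  [false]
5. n5.acc = true  [terminal]
6. n4.hot = "pp"  ["pp"]
7. n6.cnt = "vrk"  ["v" ++ B₀.cnt]
8. n7.acc = true  [terminal]
9. n6.lim = 0  [len(B.cnt) - 3]
10. n6.off = false  [a.acc == false]
11. n3.lim = 6  [B₁.lim * 3 + 6]
12. n3.off = true  [B₁.lim > -1]
13. n8.acc = "mq"  [terminal]
14. n2.lim = 28  [B₁.lim + 22]
15. n2.off = false  [false]
16. n9.acc = false  [terminal]
17. n0.val = -6  [-6]
18. n0.live = "yz"  ["yz"]
19. n0.hot = 18  [len(d.acc) + 16]
20. n0.mk = -7  [-7]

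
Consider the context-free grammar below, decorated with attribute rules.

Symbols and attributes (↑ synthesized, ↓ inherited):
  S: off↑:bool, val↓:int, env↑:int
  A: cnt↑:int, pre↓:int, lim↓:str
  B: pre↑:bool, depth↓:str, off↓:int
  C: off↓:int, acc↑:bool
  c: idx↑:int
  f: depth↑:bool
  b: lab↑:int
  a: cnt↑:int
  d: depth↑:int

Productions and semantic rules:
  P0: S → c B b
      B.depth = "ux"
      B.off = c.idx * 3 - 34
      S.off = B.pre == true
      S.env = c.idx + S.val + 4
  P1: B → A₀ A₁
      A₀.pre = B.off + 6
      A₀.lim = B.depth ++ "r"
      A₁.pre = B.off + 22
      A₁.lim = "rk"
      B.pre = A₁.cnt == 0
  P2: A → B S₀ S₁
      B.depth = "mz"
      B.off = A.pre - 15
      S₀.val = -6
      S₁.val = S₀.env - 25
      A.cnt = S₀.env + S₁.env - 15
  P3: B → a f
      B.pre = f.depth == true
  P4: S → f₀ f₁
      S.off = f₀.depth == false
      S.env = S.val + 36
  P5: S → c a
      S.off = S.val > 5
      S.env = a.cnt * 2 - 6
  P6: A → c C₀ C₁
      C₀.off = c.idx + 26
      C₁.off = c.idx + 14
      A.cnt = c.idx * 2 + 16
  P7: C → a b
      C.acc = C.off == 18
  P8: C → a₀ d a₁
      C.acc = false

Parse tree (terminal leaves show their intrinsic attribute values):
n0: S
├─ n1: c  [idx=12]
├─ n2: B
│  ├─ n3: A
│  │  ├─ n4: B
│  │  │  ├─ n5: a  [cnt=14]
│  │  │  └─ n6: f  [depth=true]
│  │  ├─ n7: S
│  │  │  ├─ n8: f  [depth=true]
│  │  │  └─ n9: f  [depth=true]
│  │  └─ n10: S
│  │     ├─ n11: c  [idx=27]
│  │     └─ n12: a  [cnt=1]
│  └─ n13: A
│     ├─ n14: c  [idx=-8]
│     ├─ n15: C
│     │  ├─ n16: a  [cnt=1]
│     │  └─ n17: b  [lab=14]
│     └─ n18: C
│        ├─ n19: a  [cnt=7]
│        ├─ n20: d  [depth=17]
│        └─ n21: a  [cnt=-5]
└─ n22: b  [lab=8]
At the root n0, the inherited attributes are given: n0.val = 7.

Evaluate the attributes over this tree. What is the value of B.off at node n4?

-7

1. n0.val = 7  [given at root]
2. n1.idx = 12  [terminal]
3. n2.depth = "ux"  ["ux"]
4. n2.off = 2  [c.idx * 3 - 34]
5. n3.pre = 8  [B.off + 6]
6. n3.lim = "uxr"  [B.depth ++ "r"]
7. n4.depth = "mz"  ["mz"]
8. n4.off = -7  [A.pre - 15]
9. n5.cnt = 14  [terminal]
10. n6.depth = true  [terminal]
11. n4.pre = true  [f.depth == true]
12. n7.val = -6  [-6]
13. n8.depth = true  [terminal]
14. n9.depth = true  [terminal]
15. n7.off = false  [f₀.depth == false]
16. n7.env = 30  [S.val + 36]
17. n10.val = 5  [S₀.env - 25]
18. n11.idx = 27  [terminal]
19. n12.cnt = 1  [terminal]
20. n10.off = false  [S.val > 5]
21. n10.env = -4  [a.cnt * 2 - 6]
22. n3.cnt = 11  [S₀.env + S₁.env - 15]
23. n13.pre = 24  [B.off + 22]
24. n13.lim = "rk"  ["rk"]
25. n14.idx = -8  [terminal]
26. n15.off = 18  [c.idx + 26]
27. n16.cnt = 1  [terminal]
28. n17.lab = 14  [terminal]
29. n15.acc = true  [C.off == 18]
30. n18.off = 6  [c.idx + 14]
31. n19.cnt = 7  [terminal]
32. n20.depth = 17  [terminal]
33. n21.cnt = -5  [terminal]
34. n18.acc = false  [false]
35. n13.cnt = 0  [c.idx * 2 + 16]
36. n2.pre = true  [A₁.cnt == 0]
37. n22.lab = 8  [terminal]
38. n0.off = true  [B.pre == true]
39. n0.env = 23  [c.idx + S.val + 4]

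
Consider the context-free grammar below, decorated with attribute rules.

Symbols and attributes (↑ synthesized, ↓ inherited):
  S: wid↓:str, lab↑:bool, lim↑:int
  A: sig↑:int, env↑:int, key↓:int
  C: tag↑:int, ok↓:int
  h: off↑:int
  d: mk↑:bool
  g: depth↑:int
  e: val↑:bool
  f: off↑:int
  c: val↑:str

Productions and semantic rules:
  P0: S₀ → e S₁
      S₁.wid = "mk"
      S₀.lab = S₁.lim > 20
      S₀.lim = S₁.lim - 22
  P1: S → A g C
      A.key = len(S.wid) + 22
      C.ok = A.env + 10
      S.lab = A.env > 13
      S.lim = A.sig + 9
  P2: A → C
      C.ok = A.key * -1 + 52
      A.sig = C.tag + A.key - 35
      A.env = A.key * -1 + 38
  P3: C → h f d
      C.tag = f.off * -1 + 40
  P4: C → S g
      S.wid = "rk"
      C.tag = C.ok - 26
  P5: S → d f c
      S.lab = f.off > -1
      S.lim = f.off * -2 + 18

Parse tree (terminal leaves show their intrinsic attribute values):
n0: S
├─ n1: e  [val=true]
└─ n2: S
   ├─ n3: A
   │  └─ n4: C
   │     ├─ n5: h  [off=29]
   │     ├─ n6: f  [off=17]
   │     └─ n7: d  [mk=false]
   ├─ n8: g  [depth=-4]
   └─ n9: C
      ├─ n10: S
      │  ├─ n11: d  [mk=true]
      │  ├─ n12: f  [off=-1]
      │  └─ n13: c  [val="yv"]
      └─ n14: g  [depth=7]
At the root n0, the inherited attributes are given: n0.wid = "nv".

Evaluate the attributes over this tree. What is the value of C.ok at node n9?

24

1. n0.wid = "nv"  [given at root]
2. n1.val = true  [terminal]
3. n2.wid = "mk"  ["mk"]
4. n3.key = 24  [len(S.wid) + 22]
5. n4.ok = 28  [A.key * -1 + 52]
6. n5.off = 29  [terminal]
7. n6.off = 17  [terminal]
8. n7.mk = false  [terminal]
9. n4.tag = 23  [f.off * -1 + 40]
10. n3.sig = 12  [C.tag + A.key - 35]
11. n3.env = 14  [A.key * -1 + 38]
12. n8.depth = -4  [terminal]
13. n9.ok = 24  [A.env + 10]
14. n10.wid = "rk"  ["rk"]
15. n11.mk = true  [terminal]
16. n12.off = -1  [terminal]
17. n13.val = "yv"  [terminal]
18. n10.lab = false  [f.off > -1]
19. n10.lim = 20  [f.off * -2 + 18]
20. n14.depth = 7  [terminal]
21. n9.tag = -2  [C.ok - 26]
22. n2.lab = true  [A.env > 13]
23. n2.lim = 21  [A.sig + 9]
24. n0.lab = true  [S₁.lim > 20]
25. n0.lim = -1  [S₁.lim - 22]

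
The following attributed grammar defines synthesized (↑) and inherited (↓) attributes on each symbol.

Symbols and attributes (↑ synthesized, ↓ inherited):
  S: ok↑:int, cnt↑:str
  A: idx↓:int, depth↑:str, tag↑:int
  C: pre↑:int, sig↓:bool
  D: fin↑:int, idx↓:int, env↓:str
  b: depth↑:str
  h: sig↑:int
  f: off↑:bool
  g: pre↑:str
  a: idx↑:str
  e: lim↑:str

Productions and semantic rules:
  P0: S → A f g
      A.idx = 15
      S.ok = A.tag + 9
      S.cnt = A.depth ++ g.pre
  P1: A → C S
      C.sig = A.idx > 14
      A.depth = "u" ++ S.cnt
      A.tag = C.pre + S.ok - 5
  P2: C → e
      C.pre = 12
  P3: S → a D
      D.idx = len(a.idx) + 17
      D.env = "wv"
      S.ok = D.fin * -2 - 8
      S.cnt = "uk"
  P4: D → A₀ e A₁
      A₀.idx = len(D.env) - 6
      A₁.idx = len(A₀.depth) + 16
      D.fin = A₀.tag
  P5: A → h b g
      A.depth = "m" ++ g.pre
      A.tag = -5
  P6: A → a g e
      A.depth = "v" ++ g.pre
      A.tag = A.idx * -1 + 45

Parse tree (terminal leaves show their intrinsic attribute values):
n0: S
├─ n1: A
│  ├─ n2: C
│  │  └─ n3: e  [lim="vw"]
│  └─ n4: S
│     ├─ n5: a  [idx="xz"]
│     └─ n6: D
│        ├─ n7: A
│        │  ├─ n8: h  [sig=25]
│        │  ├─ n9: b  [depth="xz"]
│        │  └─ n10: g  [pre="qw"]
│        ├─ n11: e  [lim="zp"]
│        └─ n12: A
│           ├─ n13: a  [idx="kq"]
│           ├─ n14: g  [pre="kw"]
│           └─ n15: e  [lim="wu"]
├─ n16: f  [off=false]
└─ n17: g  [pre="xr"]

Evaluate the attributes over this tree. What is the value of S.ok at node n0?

18

1. n1.idx = 15  [15]
2. n2.sig = true  [A.idx > 14]
3. n3.lim = "vw"  [terminal]
4. n2.pre = 12  [12]
5. n5.idx = "xz"  [terminal]
6. n6.idx = 19  [len(a.idx) + 17]
7. n6.env = "wv"  ["wv"]
8. n7.idx = -4  [len(D.env) - 6]
9. n8.sig = 25  [terminal]
10. n9.depth = "xz"  [terminal]
11. n10.pre = "qw"  [terminal]
12. n7.depth = "mqw"  ["m" ++ g.pre]
13. n7.tag = -5  [-5]
14. n11.lim = "zp"  [terminal]
15. n12.idx = 19  [len(A₀.depth) + 16]
16. n13.idx = "kq"  [terminal]
17. n14.pre = "kw"  [terminal]
18. n15.lim = "wu"  [terminal]
19. n12.depth = "vkw"  ["v" ++ g.pre]
20. n12.tag = 26  [A.idx * -1 + 45]
21. n6.fin = -5  [A₀.tag]
22. n4.ok = 2  [D.fin * -2 - 8]
23. n4.cnt = "uk"  ["uk"]
24. n1.depth = "uuk"  ["u" ++ S.cnt]
25. n1.tag = 9  [C.pre + S.ok - 5]
26. n16.off = false  [terminal]
27. n17.pre = "xr"  [terminal]
28. n0.ok = 18  [A.tag + 9]
29. n0.cnt = "uukxr"  [A.depth ++ g.pre]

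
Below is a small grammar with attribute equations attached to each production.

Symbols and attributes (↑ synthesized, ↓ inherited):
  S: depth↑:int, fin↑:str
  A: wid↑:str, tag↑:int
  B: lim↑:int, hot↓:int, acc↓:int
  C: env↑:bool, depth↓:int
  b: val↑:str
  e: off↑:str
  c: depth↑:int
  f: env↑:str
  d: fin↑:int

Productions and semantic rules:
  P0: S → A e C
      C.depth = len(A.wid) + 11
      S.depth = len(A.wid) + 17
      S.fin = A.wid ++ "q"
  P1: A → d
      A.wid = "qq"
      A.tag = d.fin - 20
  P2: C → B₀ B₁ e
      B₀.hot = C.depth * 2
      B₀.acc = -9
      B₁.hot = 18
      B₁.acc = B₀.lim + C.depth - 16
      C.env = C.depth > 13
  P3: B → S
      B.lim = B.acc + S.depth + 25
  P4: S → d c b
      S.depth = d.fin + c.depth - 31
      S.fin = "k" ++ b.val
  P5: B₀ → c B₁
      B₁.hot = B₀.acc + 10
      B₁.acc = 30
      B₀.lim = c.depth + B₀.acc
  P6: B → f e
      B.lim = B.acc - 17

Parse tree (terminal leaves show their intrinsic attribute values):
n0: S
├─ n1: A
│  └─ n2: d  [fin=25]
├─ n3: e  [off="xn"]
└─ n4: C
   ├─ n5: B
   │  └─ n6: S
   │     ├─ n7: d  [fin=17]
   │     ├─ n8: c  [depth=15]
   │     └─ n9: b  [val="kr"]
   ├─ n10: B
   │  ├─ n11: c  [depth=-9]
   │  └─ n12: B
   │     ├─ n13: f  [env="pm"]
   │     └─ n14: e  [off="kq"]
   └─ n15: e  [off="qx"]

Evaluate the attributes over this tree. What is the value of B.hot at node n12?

24

1. n2.fin = 25  [terminal]
2. n1.wid = "qq"  ["qq"]
3. n1.tag = 5  [d.fin - 20]
4. n3.off = "xn"  [terminal]
5. n4.depth = 13  [len(A.wid) + 11]
6. n5.hot = 26  [C.depth * 2]
7. n5.acc = -9  [-9]
8. n7.fin = 17  [terminal]
9. n8.depth = 15  [terminal]
10. n9.val = "kr"  [terminal]
11. n6.depth = 1  [d.fin + c.depth - 31]
12. n6.fin = "kkr"  ["k" ++ b.val]
13. n5.lim = 17  [B.acc + S.depth + 25]
14. n10.hot = 18  [18]
15. n10.acc = 14  [B₀.lim + C.depth - 16]
16. n11.depth = -9  [terminal]
17. n12.hot = 24  [B₀.acc + 10]
18. n12.acc = 30  [30]
19. n13.env = "pm"  [terminal]
20. n14.off = "kq"  [terminal]
21. n12.lim = 13  [B.acc - 17]
22. n10.lim = 5  [c.depth + B₀.acc]
23. n15.off = "qx"  [terminal]
24. n4.env = false  [C.depth > 13]
25. n0.depth = 19  [len(A.wid) + 17]
26. n0.fin = "qqq"  [A.wid ++ "q"]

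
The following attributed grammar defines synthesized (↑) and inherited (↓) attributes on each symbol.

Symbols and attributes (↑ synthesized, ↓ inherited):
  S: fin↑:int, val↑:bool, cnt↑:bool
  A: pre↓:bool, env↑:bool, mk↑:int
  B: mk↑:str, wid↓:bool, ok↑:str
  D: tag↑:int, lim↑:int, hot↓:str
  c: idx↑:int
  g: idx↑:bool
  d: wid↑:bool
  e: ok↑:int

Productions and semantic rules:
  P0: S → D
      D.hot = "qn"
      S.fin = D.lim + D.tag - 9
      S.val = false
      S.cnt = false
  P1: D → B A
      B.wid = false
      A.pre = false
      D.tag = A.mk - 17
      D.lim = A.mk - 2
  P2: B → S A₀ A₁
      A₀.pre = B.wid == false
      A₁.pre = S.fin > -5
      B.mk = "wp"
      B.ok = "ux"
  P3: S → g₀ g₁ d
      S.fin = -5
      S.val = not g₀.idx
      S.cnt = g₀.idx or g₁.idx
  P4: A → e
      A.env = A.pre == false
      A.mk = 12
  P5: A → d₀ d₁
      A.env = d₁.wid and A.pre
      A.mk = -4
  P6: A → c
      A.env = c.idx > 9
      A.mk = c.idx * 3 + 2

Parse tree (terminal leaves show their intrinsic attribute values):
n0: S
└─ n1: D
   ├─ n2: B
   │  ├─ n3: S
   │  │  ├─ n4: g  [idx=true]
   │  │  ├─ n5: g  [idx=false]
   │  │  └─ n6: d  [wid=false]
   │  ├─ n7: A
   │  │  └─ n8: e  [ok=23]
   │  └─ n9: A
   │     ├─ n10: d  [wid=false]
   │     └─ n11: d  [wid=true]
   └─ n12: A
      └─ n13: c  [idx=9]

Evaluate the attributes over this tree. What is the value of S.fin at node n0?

1. n1.hot = "qn"  ["qn"]
2. n2.wid = false  [false]
3. n4.idx = true  [terminal]
4. n5.idx = false  [terminal]
5. n6.wid = false  [terminal]
6. n3.fin = -5  [-5]
7. n3.val = false  [not g₀.idx]
8. n3.cnt = true  [g₀.idx or g₁.idx]
9. n7.pre = true  [B.wid == false]
10. n8.ok = 23  [terminal]
11. n7.env = false  [A.pre == false]
12. n7.mk = 12  [12]
13. n9.pre = false  [S.fin > -5]
14. n10.wid = false  [terminal]
15. n11.wid = true  [terminal]
16. n9.env = false  [d₁.wid and A.pre]
17. n9.mk = -4  [-4]
18. n2.mk = "wp"  ["wp"]
19. n2.ok = "ux"  ["ux"]
20. n12.pre = false  [false]
21. n13.idx = 9  [terminal]
22. n12.env = false  [c.idx > 9]
23. n12.mk = 29  [c.idx * 3 + 2]
24. n1.tag = 12  [A.mk - 17]
25. n1.lim = 27  [A.mk - 2]
26. n0.fin = 30  [D.lim + D.tag - 9]
27. n0.val = false  [false]
28. n0.cnt = false  [false]

30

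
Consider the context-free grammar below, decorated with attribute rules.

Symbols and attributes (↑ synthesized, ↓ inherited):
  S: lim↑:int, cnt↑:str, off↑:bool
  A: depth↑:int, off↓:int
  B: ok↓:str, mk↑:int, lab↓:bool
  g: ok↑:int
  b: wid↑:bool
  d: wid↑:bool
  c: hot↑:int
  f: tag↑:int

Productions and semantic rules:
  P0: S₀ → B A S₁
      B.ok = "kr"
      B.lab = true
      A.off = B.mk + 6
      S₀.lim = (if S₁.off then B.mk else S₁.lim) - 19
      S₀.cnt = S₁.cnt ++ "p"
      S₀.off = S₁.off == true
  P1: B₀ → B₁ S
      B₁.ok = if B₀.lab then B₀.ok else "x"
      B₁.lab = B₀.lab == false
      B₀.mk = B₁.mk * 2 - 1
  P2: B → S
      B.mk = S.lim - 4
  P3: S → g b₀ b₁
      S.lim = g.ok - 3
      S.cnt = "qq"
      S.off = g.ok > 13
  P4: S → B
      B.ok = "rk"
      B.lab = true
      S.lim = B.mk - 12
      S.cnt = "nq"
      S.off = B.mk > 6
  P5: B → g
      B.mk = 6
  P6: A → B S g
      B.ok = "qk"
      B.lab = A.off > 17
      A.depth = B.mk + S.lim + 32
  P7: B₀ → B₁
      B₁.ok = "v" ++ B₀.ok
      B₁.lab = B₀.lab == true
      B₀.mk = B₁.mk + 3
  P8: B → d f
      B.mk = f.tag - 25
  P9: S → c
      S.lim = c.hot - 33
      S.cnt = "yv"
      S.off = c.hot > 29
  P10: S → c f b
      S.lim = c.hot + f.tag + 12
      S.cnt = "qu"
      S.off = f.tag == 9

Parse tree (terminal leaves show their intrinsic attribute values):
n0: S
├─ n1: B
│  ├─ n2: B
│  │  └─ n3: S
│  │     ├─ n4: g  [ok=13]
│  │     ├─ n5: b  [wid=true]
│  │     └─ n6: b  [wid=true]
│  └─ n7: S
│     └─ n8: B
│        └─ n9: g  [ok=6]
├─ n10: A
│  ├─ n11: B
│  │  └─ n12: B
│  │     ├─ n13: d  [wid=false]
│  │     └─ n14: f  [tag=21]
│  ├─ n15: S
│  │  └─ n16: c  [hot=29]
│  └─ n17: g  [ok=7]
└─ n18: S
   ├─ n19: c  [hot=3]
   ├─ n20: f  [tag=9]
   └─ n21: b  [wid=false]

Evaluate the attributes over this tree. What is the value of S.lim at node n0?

-8

1. n1.ok = "kr"  ["kr"]
2. n1.lab = true  [true]
3. n2.ok = "kr"  [if B₀.lab then B₀.ok else "x"]
4. n2.lab = false  [B₀.lab == false]
5. n4.ok = 13  [terminal]
6. n5.wid = true  [terminal]
7. n6.wid = true  [terminal]
8. n3.lim = 10  [g.ok - 3]
9. n3.cnt = "qq"  ["qq"]
10. n3.off = false  [g.ok > 13]
11. n2.mk = 6  [S.lim - 4]
12. n8.ok = "rk"  ["rk"]
13. n8.lab = true  [true]
14. n9.ok = 6  [terminal]
15. n8.mk = 6  [6]
16. n7.lim = -6  [B.mk - 12]
17. n7.cnt = "nq"  ["nq"]
18. n7.off = false  [B.mk > 6]
19. n1.mk = 11  [B₁.mk * 2 - 1]
20. n10.off = 17  [B.mk + 6]
21. n11.ok = "qk"  ["qk"]
22. n11.lab = false  [A.off > 17]
23. n12.ok = "vqk"  ["v" ++ B₀.ok]
24. n12.lab = false  [B₀.lab == true]
25. n13.wid = false  [terminal]
26. n14.tag = 21  [terminal]
27. n12.mk = -4  [f.tag - 25]
28. n11.mk = -1  [B₁.mk + 3]
29. n16.hot = 29  [terminal]
30. n15.lim = -4  [c.hot - 33]
31. n15.cnt = "yv"  ["yv"]
32. n15.off = false  [c.hot > 29]
33. n17.ok = 7  [terminal]
34. n10.depth = 27  [B.mk + S.lim + 32]
35. n19.hot = 3  [terminal]
36. n20.tag = 9  [terminal]
37. n21.wid = false  [terminal]
38. n18.lim = 24  [c.hot + f.tag + 12]
39. n18.cnt = "qu"  ["qu"]
40. n18.off = true  [f.tag == 9]
41. n0.lim = -8  [(if S₁.off then B.mk else S₁.lim) - 19]
42. n0.cnt = "qup"  [S₁.cnt ++ "p"]
43. n0.off = true  [S₁.off == true]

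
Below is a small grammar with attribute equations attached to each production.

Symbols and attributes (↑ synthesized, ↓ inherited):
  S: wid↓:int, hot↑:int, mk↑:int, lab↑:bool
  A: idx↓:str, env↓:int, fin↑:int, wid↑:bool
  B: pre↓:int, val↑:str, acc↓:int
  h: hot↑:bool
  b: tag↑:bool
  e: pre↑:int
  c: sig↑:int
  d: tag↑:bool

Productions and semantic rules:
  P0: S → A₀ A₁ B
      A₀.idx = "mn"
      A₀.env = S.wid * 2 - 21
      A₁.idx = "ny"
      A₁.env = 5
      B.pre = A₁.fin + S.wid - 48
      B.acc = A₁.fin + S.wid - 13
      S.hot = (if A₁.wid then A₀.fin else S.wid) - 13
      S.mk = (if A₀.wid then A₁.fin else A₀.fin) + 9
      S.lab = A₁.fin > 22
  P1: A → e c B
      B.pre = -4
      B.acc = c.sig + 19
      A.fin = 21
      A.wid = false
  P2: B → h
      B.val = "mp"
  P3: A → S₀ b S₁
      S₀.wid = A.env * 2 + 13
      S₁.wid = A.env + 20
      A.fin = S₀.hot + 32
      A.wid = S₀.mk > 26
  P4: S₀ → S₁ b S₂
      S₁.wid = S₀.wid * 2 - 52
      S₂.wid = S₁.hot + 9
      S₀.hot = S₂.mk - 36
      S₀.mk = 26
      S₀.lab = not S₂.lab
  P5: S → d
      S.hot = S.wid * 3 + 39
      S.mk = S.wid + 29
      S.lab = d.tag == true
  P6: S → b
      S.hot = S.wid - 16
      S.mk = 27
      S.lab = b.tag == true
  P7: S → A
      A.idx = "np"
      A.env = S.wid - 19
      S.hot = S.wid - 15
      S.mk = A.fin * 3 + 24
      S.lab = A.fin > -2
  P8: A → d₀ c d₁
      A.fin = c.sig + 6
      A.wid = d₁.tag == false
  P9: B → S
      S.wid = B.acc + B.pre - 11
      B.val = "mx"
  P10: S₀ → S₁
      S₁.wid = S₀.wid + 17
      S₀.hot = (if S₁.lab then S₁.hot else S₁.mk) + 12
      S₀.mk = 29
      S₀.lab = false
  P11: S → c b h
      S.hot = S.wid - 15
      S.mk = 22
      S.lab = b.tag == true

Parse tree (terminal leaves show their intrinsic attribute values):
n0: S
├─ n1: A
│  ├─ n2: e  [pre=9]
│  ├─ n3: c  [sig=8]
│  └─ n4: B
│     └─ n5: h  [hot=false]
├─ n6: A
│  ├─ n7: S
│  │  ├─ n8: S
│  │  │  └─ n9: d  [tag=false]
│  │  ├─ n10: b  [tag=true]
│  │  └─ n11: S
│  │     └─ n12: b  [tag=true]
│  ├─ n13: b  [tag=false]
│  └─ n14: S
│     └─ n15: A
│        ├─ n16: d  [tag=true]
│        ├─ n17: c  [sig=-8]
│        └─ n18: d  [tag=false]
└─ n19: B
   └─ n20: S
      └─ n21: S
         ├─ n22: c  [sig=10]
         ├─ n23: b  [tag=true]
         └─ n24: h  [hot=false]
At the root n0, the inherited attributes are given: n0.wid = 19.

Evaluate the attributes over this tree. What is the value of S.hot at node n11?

1. n0.wid = 19  [given at root]
2. n1.idx = "mn"  ["mn"]
3. n1.env = 17  [S.wid * 2 - 21]
4. n2.pre = 9  [terminal]
5. n3.sig = 8  [terminal]
6. n4.pre = -4  [-4]
7. n4.acc = 27  [c.sig + 19]
8. n5.hot = false  [terminal]
9. n4.val = "mp"  ["mp"]
10. n1.fin = 21  [21]
11. n1.wid = false  [false]
12. n6.idx = "ny"  ["ny"]
13. n6.env = 5  [5]
14. n7.wid = 23  [A.env * 2 + 13]
15. n8.wid = -6  [S₀.wid * 2 - 52]
16. n9.tag = false  [terminal]
17. n8.hot = 21  [S.wid * 3 + 39]
18. n8.mk = 23  [S.wid + 29]
19. n8.lab = false  [d.tag == true]
20. n10.tag = true  [terminal]
21. n11.wid = 30  [S₁.hot + 9]
22. n12.tag = true  [terminal]
23. n11.hot = 14  [S.wid - 16]
24. n11.mk = 27  [27]
25. n11.lab = true  [b.tag == true]
26. n7.hot = -9  [S₂.mk - 36]
27. n7.mk = 26  [26]
28. n7.lab = false  [not S₂.lab]
29. n13.tag = false  [terminal]
30. n14.wid = 25  [A.env + 20]
31. n15.idx = "np"  ["np"]
32. n15.env = 6  [S.wid - 19]
33. n16.tag = true  [terminal]
34. n17.sig = -8  [terminal]
35. n18.tag = false  [terminal]
36. n15.fin = -2  [c.sig + 6]
37. n15.wid = true  [d₁.tag == false]
38. n14.hot = 10  [S.wid - 15]
39. n14.mk = 18  [A.fin * 3 + 24]
40. n14.lab = false  [A.fin > -2]
41. n6.fin = 23  [S₀.hot + 32]
42. n6.wid = false  [S₀.mk > 26]
43. n19.pre = -6  [A₁.fin + S.wid - 48]
44. n19.acc = 29  [A₁.fin + S.wid - 13]
45. n20.wid = 12  [B.acc + B.pre - 11]
46. n21.wid = 29  [S₀.wid + 17]
47. n22.sig = 10  [terminal]
48. n23.tag = true  [terminal]
49. n24.hot = false  [terminal]
50. n21.hot = 14  [S.wid - 15]
51. n21.mk = 22  [22]
52. n21.lab = true  [b.tag == true]
53. n20.hot = 26  [(if S₁.lab then S₁.hot else S₁.mk) + 12]
54. n20.mk = 29  [29]
55. n20.lab = false  [false]
56. n19.val = "mx"  ["mx"]
57. n0.hot = 6  [(if A₁.wid then A₀.fin else S.wid) - 13]
58. n0.mk = 30  [(if A₀.wid then A₁.fin else A₀.fin) + 9]
59. n0.lab = true  [A₁.fin > 22]

14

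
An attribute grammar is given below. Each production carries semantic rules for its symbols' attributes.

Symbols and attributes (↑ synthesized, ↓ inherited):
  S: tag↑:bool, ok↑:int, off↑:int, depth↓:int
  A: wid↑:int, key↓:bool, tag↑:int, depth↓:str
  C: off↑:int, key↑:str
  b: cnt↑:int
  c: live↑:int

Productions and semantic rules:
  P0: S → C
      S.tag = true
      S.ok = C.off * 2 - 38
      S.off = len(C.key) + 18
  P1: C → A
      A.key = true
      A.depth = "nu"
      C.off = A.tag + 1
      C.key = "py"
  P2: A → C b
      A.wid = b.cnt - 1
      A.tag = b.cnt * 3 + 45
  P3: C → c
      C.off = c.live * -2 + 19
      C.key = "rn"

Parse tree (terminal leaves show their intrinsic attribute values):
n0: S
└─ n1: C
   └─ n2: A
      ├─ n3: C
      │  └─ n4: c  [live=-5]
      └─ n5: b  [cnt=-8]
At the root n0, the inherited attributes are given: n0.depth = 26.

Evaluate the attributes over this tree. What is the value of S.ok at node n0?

1. n0.depth = 26  [given at root]
2. n2.key = true  [true]
3. n2.depth = "nu"  ["nu"]
4. n4.live = -5  [terminal]
5. n3.off = 29  [c.live * -2 + 19]
6. n3.key = "rn"  ["rn"]
7. n5.cnt = -8  [terminal]
8. n2.wid = -9  [b.cnt - 1]
9. n2.tag = 21  [b.cnt * 3 + 45]
10. n1.off = 22  [A.tag + 1]
11. n1.key = "py"  ["py"]
12. n0.tag = true  [true]
13. n0.ok = 6  [C.off * 2 - 38]
14. n0.off = 20  [len(C.key) + 18]

6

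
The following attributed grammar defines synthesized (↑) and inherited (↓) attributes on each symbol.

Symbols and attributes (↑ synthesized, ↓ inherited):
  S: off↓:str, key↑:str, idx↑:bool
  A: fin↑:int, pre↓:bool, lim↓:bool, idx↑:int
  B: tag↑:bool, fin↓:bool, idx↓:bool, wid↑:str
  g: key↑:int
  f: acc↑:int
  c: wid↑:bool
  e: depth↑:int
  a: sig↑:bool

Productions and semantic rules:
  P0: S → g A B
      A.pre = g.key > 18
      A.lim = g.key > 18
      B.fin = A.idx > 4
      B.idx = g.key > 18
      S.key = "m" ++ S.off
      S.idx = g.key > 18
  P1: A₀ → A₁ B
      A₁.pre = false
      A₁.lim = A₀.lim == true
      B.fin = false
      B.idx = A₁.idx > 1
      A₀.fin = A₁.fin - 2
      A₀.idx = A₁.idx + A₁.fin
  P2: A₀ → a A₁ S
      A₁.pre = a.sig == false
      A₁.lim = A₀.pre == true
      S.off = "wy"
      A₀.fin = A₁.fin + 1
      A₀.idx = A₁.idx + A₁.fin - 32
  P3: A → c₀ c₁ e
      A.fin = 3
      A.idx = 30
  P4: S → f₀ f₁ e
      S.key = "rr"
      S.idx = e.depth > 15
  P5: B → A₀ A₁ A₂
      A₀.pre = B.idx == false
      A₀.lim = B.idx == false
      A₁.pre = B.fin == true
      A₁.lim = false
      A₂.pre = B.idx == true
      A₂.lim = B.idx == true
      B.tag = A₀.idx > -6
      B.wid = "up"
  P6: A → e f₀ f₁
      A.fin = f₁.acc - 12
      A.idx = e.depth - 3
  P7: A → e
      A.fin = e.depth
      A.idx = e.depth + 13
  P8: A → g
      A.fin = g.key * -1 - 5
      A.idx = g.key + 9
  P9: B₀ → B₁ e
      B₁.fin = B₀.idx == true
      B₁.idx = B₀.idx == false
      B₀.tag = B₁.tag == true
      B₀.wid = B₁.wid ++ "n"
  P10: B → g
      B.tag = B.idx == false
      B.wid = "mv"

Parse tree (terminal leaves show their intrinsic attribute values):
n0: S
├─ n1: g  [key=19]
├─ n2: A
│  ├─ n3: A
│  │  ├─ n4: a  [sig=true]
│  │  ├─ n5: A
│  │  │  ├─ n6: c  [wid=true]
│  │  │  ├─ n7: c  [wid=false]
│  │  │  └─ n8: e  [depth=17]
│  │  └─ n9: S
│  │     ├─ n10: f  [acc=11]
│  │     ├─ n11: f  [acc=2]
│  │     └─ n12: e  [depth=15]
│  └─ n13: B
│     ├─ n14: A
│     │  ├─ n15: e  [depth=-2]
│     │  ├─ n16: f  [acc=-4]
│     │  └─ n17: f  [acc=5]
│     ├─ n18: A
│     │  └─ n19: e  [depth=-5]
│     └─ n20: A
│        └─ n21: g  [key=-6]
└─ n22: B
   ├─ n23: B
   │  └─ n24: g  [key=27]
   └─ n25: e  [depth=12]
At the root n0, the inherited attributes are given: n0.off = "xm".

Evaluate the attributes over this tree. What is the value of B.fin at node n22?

true

1. n0.off = "xm"  [given at root]
2. n1.key = 19  [terminal]
3. n2.pre = true  [g.key > 18]
4. n2.lim = true  [g.key > 18]
5. n3.pre = false  [false]
6. n3.lim = true  [A₀.lim == true]
7. n4.sig = true  [terminal]
8. n5.pre = false  [a.sig == false]
9. n5.lim = false  [A₀.pre == true]
10. n6.wid = true  [terminal]
11. n7.wid = false  [terminal]
12. n8.depth = 17  [terminal]
13. n5.fin = 3  [3]
14. n5.idx = 30  [30]
15. n9.off = "wy"  ["wy"]
16. n10.acc = 11  [terminal]
17. n11.acc = 2  [terminal]
18. n12.depth = 15  [terminal]
19. n9.key = "rr"  ["rr"]
20. n9.idx = false  [e.depth > 15]
21. n3.fin = 4  [A₁.fin + 1]
22. n3.idx = 1  [A₁.idx + A₁.fin - 32]
23. n13.fin = false  [false]
24. n13.idx = false  [A₁.idx > 1]
25. n14.pre = true  [B.idx == false]
26. n14.lim = true  [B.idx == false]
27. n15.depth = -2  [terminal]
28. n16.acc = -4  [terminal]
29. n17.acc = 5  [terminal]
30. n14.fin = -7  [f₁.acc - 12]
31. n14.idx = -5  [e.depth - 3]
32. n18.pre = false  [B.fin == true]
33. n18.lim = false  [false]
34. n19.depth = -5  [terminal]
35. n18.fin = -5  [e.depth]
36. n18.idx = 8  [e.depth + 13]
37. n20.pre = false  [B.idx == true]
38. n20.lim = false  [B.idx == true]
39. n21.key = -6  [terminal]
40. n20.fin = 1  [g.key * -1 - 5]
41. n20.idx = 3  [g.key + 9]
42. n13.tag = true  [A₀.idx > -6]
43. n13.wid = "up"  ["up"]
44. n2.fin = 2  [A₁.fin - 2]
45. n2.idx = 5  [A₁.idx + A₁.fin]
46. n22.fin = true  [A.idx > 4]
47. n22.idx = true  [g.key > 18]
48. n23.fin = true  [B₀.idx == true]
49. n23.idx = false  [B₀.idx == false]
50. n24.key = 27  [terminal]
51. n23.tag = true  [B.idx == false]
52. n23.wid = "mv"  ["mv"]
53. n25.depth = 12  [terminal]
54. n22.tag = true  [B₁.tag == true]
55. n22.wid = "mvn"  [B₁.wid ++ "n"]
56. n0.key = "mxm"  ["m" ++ S.off]
57. n0.idx = true  [g.key > 18]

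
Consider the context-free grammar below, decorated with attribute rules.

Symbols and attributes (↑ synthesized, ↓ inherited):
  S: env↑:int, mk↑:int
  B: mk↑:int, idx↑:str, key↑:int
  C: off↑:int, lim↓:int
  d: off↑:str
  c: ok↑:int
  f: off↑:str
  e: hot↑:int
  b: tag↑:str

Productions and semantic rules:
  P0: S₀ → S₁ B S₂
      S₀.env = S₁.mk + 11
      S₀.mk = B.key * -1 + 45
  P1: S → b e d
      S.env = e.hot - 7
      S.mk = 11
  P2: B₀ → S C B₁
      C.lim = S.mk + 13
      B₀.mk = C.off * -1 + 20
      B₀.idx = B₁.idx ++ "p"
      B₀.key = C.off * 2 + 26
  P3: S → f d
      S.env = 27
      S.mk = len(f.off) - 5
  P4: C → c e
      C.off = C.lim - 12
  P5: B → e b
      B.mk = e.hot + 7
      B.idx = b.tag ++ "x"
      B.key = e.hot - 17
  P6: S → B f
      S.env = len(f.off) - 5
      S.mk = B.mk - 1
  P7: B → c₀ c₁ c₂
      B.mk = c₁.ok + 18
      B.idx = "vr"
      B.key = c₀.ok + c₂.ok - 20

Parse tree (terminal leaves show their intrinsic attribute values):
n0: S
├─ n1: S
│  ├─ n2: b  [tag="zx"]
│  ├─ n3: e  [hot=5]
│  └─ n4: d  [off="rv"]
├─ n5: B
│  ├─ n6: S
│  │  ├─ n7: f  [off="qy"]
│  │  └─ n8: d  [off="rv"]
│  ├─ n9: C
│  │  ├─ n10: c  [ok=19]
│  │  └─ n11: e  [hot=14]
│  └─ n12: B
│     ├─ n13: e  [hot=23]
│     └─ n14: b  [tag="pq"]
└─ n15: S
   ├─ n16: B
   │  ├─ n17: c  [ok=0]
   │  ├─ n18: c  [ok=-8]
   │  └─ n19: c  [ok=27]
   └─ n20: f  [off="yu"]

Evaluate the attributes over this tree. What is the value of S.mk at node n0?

23

1. n2.tag = "zx"  [terminal]
2. n3.hot = 5  [terminal]
3. n4.off = "rv"  [terminal]
4. n1.env = -2  [e.hot - 7]
5. n1.mk = 11  [11]
6. n7.off = "qy"  [terminal]
7. n8.off = "rv"  [terminal]
8. n6.env = 27  [27]
9. n6.mk = -3  [len(f.off) - 5]
10. n9.lim = 10  [S.mk + 13]
11. n10.ok = 19  [terminal]
12. n11.hot = 14  [terminal]
13. n9.off = -2  [C.lim - 12]
14. n13.hot = 23  [terminal]
15. n14.tag = "pq"  [terminal]
16. n12.mk = 30  [e.hot + 7]
17. n12.idx = "pqx"  [b.tag ++ "x"]
18. n12.key = 6  [e.hot - 17]
19. n5.mk = 22  [C.off * -1 + 20]
20. n5.idx = "pqxp"  [B₁.idx ++ "p"]
21. n5.key = 22  [C.off * 2 + 26]
22. n17.ok = 0  [terminal]
23. n18.ok = -8  [terminal]
24. n19.ok = 27  [terminal]
25. n16.mk = 10  [c₁.ok + 18]
26. n16.idx = "vr"  ["vr"]
27. n16.key = 7  [c₀.ok + c₂.ok - 20]
28. n20.off = "yu"  [terminal]
29. n15.env = -3  [len(f.off) - 5]
30. n15.mk = 9  [B.mk - 1]
31. n0.env = 22  [S₁.mk + 11]
32. n0.mk = 23  [B.key * -1 + 45]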